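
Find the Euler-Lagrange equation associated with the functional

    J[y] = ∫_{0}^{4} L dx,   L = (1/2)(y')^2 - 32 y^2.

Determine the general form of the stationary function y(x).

The Lagrangian is L = (1/2)(y')^2 - 32 y^2.
∂L/∂y = -64y.
∂L/∂y' = y'.
The Euler-Lagrange equation d/dx(∂L/∂y') − ∂L/∂y = 0 becomes:
    y'' + 64 y = 0
General solution: y(x) = A sin(8x) + B cos(8x), where A and B are arbitrary constants fixed by the endpoint conditions.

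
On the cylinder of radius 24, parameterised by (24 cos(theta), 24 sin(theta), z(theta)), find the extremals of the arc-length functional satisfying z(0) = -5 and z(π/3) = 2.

Parameterise the cylinder of radius R = 24 as
    r(θ) = (24 cos θ, 24 sin θ, z(θ)).
The arc-length element is
    ds = sqrt(576 + (dz/dθ)^2) dθ,
so the Lagrangian is L = sqrt(576 + z'^2).
L depends on z' only, not on z or θ, so ∂L/∂z = 0 and
    ∂L/∂z' = z' / sqrt(576 + z'^2).
The Euler-Lagrange equation gives
    d/dθ( z' / sqrt(576 + z'^2) ) = 0,
so z' is constant. Integrating once:
    z(θ) = a θ + b,
a helix on the cylinder (a straight line when the cylinder is unrolled). The constants a, b are determined by the endpoint conditions.
With endpoint conditions z(0) = -5 and z(π/3) = 2: from z(0) = b we get b = -5, and a·π/3 + -5 = 2 gives a = 21/π, so
    z(θ) = (21/π) θ − 5.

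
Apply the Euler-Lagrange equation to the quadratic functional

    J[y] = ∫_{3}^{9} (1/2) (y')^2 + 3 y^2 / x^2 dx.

The Lagrangian is L = (1/2) (y')^2 + 3 y^2 / x^2.
Compute ∂L/∂y = 6y/x^2, ∂L/∂y' = y'.
The Euler-Lagrange equation d/dx(∂L/∂y') − ∂L/∂y = 0 reduces to
    y'' − 6/x^2 · y = 0  (x > 0).
Its general solution is
    y(x) = A x^3 + B x^(-2),
with A, B fixed by the endpoint conditions.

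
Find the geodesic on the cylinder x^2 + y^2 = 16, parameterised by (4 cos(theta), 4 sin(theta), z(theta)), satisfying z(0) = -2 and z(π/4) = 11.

Parameterise the cylinder of radius R = 4 as
    r(θ) = (4 cos θ, 4 sin θ, z(θ)).
The arc-length element is
    ds = sqrt(16 + (dz/dθ)^2) dθ,
so the Lagrangian is L = sqrt(16 + z'^2).
L depends on z' only, not on z or θ, so ∂L/∂z = 0 and
    ∂L/∂z' = z' / sqrt(16 + z'^2).
The Euler-Lagrange equation gives
    d/dθ( z' / sqrt(16 + z'^2) ) = 0,
so z' is constant. Integrating once:
    z(θ) = a θ + b,
a helix on the cylinder (a straight line when the cylinder is unrolled). The constants a, b are determined by the endpoint conditions.
With endpoint conditions z(0) = -2 and z(π/4) = 11: from z(0) = b we get b = -2, and a·π/4 + -2 = 11 gives a = 52/π, so
    z(θ) = (52/π) θ − 2.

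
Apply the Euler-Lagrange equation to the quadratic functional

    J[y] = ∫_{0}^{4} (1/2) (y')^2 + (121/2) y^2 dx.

The Lagrangian is L = (1/2) (y')^2 + (121/2) y^2.
Compute ∂L/∂y = 121y, ∂L/∂y' = y'.
The Euler-Lagrange equation d/dx(∂L/∂y') − ∂L/∂y = 0 reduces to
    y'' − 121 y = 0.
Its general solution is
    y(x) = A e^(11x) + B e^(−11x),
with A, B fixed by the endpoint conditions.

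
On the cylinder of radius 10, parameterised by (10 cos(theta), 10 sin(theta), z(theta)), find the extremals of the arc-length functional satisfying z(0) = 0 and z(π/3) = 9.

Parameterise the cylinder of radius R = 10 as
    r(θ) = (10 cos θ, 10 sin θ, z(θ)).
The arc-length element is
    ds = sqrt(100 + (dz/dθ)^2) dθ,
so the Lagrangian is L = sqrt(100 + z'^2).
L depends on z' only, not on z or θ, so ∂L/∂z = 0 and
    ∂L/∂z' = z' / sqrt(100 + z'^2).
The Euler-Lagrange equation gives
    d/dθ( z' / sqrt(100 + z'^2) ) = 0,
so z' is constant. Integrating once:
    z(θ) = a θ + b,
a helix on the cylinder (a straight line when the cylinder is unrolled). The constants a, b are determined by the endpoint conditions.
With endpoint conditions z(0) = 0 and z(π/3) = 9: from z(0) = b we get b = 0, and a·π/3 + 0 = 9 gives a = 27/π, so
    z(θ) = (27/π) θ.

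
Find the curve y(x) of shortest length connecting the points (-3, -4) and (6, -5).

Arc-length functional: J[y] = ∫ sqrt(1 + (y')^2) dx.
Lagrangian L = sqrt(1 + (y')^2) has no explicit y dependence, so ∂L/∂y = 0 and the Euler-Lagrange equation gives
    d/dx( y' / sqrt(1 + (y')^2) ) = 0  ⇒  y' / sqrt(1 + (y')^2) = const.
Hence y' is constant, so y(x) is affine.
Fitting the endpoints (-3, -4) and (6, -5):
    slope m = ((-5) − (-4)) / (6 − (-3)) = -1/9,
    intercept c = (-4) − m·(-3) = -13/3.
Extremal: y(x) = (-1/9) x - 13/3.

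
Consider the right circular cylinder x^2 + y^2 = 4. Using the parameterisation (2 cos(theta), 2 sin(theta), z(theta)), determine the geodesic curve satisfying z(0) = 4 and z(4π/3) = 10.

Parameterise the cylinder of radius R = 2 as
    r(θ) = (2 cos θ, 2 sin θ, z(θ)).
The arc-length element is
    ds = sqrt(4 + (dz/dθ)^2) dθ,
so the Lagrangian is L = sqrt(4 + z'^2).
L depends on z' only, not on z or θ, so ∂L/∂z = 0 and
    ∂L/∂z' = z' / sqrt(4 + z'^2).
The Euler-Lagrange equation gives
    d/dθ( z' / sqrt(4 + z'^2) ) = 0,
so z' is constant. Integrating once:
    z(θ) = a θ + b,
a helix on the cylinder (a straight line when the cylinder is unrolled). The constants a, b are determined by the endpoint conditions.
With endpoint conditions z(0) = 4 and z(4π/3) = 10: from z(0) = b we get b = 4, and a·4π/3 + 4 = 10 gives a = 9/(2π), so
    z(θ) = (9/(2π)) θ + 4.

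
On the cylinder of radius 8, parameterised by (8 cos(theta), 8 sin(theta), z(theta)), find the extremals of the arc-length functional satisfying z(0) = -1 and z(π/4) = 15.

Parameterise the cylinder of radius R = 8 as
    r(θ) = (8 cos θ, 8 sin θ, z(θ)).
The arc-length element is
    ds = sqrt(64 + (dz/dθ)^2) dθ,
so the Lagrangian is L = sqrt(64 + z'^2).
L depends on z' only, not on z or θ, so ∂L/∂z = 0 and
    ∂L/∂z' = z' / sqrt(64 + z'^2).
The Euler-Lagrange equation gives
    d/dθ( z' / sqrt(64 + z'^2) ) = 0,
so z' is constant. Integrating once:
    z(θ) = a θ + b,
a helix on the cylinder (a straight line when the cylinder is unrolled). The constants a, b are determined by the endpoint conditions.
With endpoint conditions z(0) = -1 and z(π/4) = 15: from z(0) = b we get b = -1, and a·π/4 + -1 = 15 gives a = 64/π, so
    z(θ) = (64/π) θ − 1.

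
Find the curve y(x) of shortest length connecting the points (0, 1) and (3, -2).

Arc-length functional: J[y] = ∫ sqrt(1 + (y')^2) dx.
Lagrangian L = sqrt(1 + (y')^2) has no explicit y dependence, so ∂L/∂y = 0 and the Euler-Lagrange equation gives
    d/dx( y' / sqrt(1 + (y')^2) ) = 0  ⇒  y' / sqrt(1 + (y')^2) = const.
Hence y' is constant, so y(x) is affine.
Fitting the endpoints (0, 1) and (3, -2):
    slope m = ((-2) − 1) / (3 − 0) = -1,
    intercept c = 1 − m·0 = 1.
Extremal: y(x) = -x + 1.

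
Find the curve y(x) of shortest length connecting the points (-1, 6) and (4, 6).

Arc-length functional: J[y] = ∫ sqrt(1 + (y')^2) dx.
Lagrangian L = sqrt(1 + (y')^2) has no explicit y dependence, so ∂L/∂y = 0 and the Euler-Lagrange equation gives
    d/dx( y' / sqrt(1 + (y')^2) ) = 0  ⇒  y' / sqrt(1 + (y')^2) = const.
Hence y' is constant, so y(x) is affine.
Fitting the endpoints (-1, 6) and (4, 6):
    slope m = (6 − 6) / (4 − (-1)) = 0,
    intercept c = 6 − m·(-1) = 6.
Extremal: y(x) = 6.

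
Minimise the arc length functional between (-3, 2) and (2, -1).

Arc-length functional: J[y] = ∫ sqrt(1 + (y')^2) dx.
Lagrangian L = sqrt(1 + (y')^2) has no explicit y dependence, so ∂L/∂y = 0 and the Euler-Lagrange equation gives
    d/dx( y' / sqrt(1 + (y')^2) ) = 0  ⇒  y' / sqrt(1 + (y')^2) = const.
Hence y' is constant, so y(x) is affine.
Fitting the endpoints (-3, 2) and (2, -1):
    slope m = ((-1) − 2) / (2 − (-3)) = -3/5,
    intercept c = 2 − m·(-3) = 1/5.
Extremal: y(x) = (-3/5) x + 1/5.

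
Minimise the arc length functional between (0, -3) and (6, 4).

Arc-length functional: J[y] = ∫ sqrt(1 + (y')^2) dx.
Lagrangian L = sqrt(1 + (y')^2) has no explicit y dependence, so ∂L/∂y = 0 and the Euler-Lagrange equation gives
    d/dx( y' / sqrt(1 + (y')^2) ) = 0  ⇒  y' / sqrt(1 + (y')^2) = const.
Hence y' is constant, so y(x) is affine.
Fitting the endpoints (0, -3) and (6, 4):
    slope m = (4 − (-3)) / (6 − 0) = 7/6,
    intercept c = (-3) − m·0 = -3.
Extremal: y(x) = (7/6) x - 3.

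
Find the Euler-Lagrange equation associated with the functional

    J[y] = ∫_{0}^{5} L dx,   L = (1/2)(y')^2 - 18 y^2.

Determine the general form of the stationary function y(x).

The Lagrangian is L = (1/2)(y')^2 - 18 y^2.
∂L/∂y = -36y.
∂L/∂y' = y'.
The Euler-Lagrange equation d/dx(∂L/∂y') − ∂L/∂y = 0 becomes:
    y'' + 36 y = 0
General solution: y(x) = A sin(6x) + B cos(6x), where A and B are arbitrary constants fixed by the endpoint conditions.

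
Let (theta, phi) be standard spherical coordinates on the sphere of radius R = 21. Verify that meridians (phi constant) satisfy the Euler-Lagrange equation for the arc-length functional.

On the sphere of radius R = 21 with spherical coordinates (θ, φ), the induced metric is
    ds^2 = 441(dθ^2 + sin^2(θ) dφ^2).
Using θ as the parameter, the arc-length functional becomes
    J[φ] = ∫ 21 sqrt(1 + sin^2(θ) (dφ/dθ)^2) dθ.
So L = 21 sqrt(1 + sin^2(θ) φ'^2). Compute
    ∂L/∂φ = 0  (L has no explicit φ dependence),
    ∂L/∂φ' = 21 sin^2(θ) φ' / sqrt(1 + sin^2(θ) φ'^2).
For the candidate φ(θ) = c (constant), φ' = 0, so ∂L/∂φ' evaluated along the candidate vanishes, and ∂L/∂φ is identically zero. Hence
    d/dθ(∂L/∂φ') − ∂L/∂φ = 0
is satisfied. Therefore meridians φ = const are extremals of arc length — they are geodesics on the sphere.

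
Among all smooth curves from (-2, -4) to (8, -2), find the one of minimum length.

Arc-length functional: J[y] = ∫ sqrt(1 + (y')^2) dx.
Lagrangian L = sqrt(1 + (y')^2) has no explicit y dependence, so ∂L/∂y = 0 and the Euler-Lagrange equation gives
    d/dx( y' / sqrt(1 + (y')^2) ) = 0  ⇒  y' / sqrt(1 + (y')^2) = const.
Hence y' is constant, so y(x) is affine.
Fitting the endpoints (-2, -4) and (8, -2):
    slope m = ((-2) − (-4)) / (8 − (-2)) = 1/5,
    intercept c = (-4) − m·(-2) = -18/5.
Extremal: y(x) = (1/5) x - 18/5.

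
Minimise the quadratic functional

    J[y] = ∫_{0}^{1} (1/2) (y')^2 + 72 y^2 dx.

The Lagrangian is L = (1/2) (y')^2 + 72 y^2.
Compute ∂L/∂y = 144y, ∂L/∂y' = y'.
The Euler-Lagrange equation d/dx(∂L/∂y') − ∂L/∂y = 0 reduces to
    y'' − 144 y = 0.
Its general solution is
    y(x) = A e^(12x) + B e^(−12x),
with A, B fixed by the endpoint conditions.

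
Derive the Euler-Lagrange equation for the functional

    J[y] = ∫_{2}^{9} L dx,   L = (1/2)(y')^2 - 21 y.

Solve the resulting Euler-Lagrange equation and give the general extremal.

The Lagrangian is L = (1/2)(y')^2 - 21 y.
∂L/∂y = -21.
∂L/∂y' = y'.
The Euler-Lagrange equation d/dx(∂L/∂y') − ∂L/∂y = 0 becomes:
    y'' + 21 = 0
General solution: y(x) = -(21/2) x^2 + A x + B, where A and B are arbitrary constants fixed by the endpoint conditions.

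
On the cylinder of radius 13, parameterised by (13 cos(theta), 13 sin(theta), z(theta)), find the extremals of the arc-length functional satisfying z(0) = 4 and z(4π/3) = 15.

Parameterise the cylinder of radius R = 13 as
    r(θ) = (13 cos θ, 13 sin θ, z(θ)).
The arc-length element is
    ds = sqrt(169 + (dz/dθ)^2) dθ,
so the Lagrangian is L = sqrt(169 + z'^2).
L depends on z' only, not on z or θ, so ∂L/∂z = 0 and
    ∂L/∂z' = z' / sqrt(169 + z'^2).
The Euler-Lagrange equation gives
    d/dθ( z' / sqrt(169 + z'^2) ) = 0,
so z' is constant. Integrating once:
    z(θ) = a θ + b,
a helix on the cylinder (a straight line when the cylinder is unrolled). The constants a, b are determined by the endpoint conditions.
With endpoint conditions z(0) = 4 and z(4π/3) = 15: from z(0) = b we get b = 4, and a·4π/3 + 4 = 15 gives a = 33/(4π), so
    z(θ) = (33/(4π)) θ + 4.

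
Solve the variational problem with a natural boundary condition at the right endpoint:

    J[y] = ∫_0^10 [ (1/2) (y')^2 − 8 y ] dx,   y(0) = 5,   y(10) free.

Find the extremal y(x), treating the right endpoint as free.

The Lagrangian L = (1/2) (y')^2 − 8 y gives
    ∂L/∂y = −8,   ∂L/∂y' = y'.
Euler-Lagrange: d/dx(y') − (−8) = 0, i.e. y'' + 8 = 0, so
    y(x) = −(8/2) x^2 + C1 x + C2.
Fixed left endpoint y(0) = 5 ⇒ C2 = 5.
The right endpoint x = 10 is free, so the natural (transversality) condition is ∂L/∂y' |_{x=10} = 0, i.e. y'(10) = 0.
Compute y'(x) = −8 x + C1, so y'(10) = −80 + C1 = 0 ⇒ C1 = 80.
Therefore the extremal is
    y(x) = −4 x^2 + 80 x + 5.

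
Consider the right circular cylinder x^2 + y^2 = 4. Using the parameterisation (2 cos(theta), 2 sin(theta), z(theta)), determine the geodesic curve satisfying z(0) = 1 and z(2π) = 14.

Parameterise the cylinder of radius R = 2 as
    r(θ) = (2 cos θ, 2 sin θ, z(θ)).
The arc-length element is
    ds = sqrt(4 + (dz/dθ)^2) dθ,
so the Lagrangian is L = sqrt(4 + z'^2).
L depends on z' only, not on z or θ, so ∂L/∂z = 0 and
    ∂L/∂z' = z' / sqrt(4 + z'^2).
The Euler-Lagrange equation gives
    d/dθ( z' / sqrt(4 + z'^2) ) = 0,
so z' is constant. Integrating once:
    z(θ) = a θ + b,
a helix on the cylinder (a straight line when the cylinder is unrolled). The constants a, b are determined by the endpoint conditions.
With endpoint conditions z(0) = 1 and z(2π) = 14: from z(0) = b we get b = 1, and a·2π + 1 = 14 gives a = 13/(2π), so
    z(θ) = (13/(2π)) θ + 1.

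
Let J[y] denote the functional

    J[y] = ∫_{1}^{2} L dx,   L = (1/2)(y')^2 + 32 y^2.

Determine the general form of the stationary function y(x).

The Lagrangian is L = (1/2)(y')^2 + 32 y^2.
∂L/∂y = 64y.
∂L/∂y' = y'.
The Euler-Lagrange equation d/dx(∂L/∂y') − ∂L/∂y = 0 becomes:
    y'' - 64 y = 0
General solution: y(x) = A e^(8x) + B e^(-8x), where A and B are arbitrary constants fixed by the endpoint conditions.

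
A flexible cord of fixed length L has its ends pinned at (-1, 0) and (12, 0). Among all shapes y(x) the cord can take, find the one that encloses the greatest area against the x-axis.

Set up the augmented Lagrangian using a multiplier λ for the length constraint:
    F(y, y') = y − λ sqrt(1 + y'^2).
F has no explicit x dependence, so the Beltrami identity yields a first integral
    F − y' ∂F/∂y' = C.
Compute ∂F/∂y' = −λ y' / sqrt(1 + y'^2). Then
    y − λ sqrt(1 + y'^2) + λ y'^2 / sqrt(1 + y'^2) = C
    ⇒  y − λ / sqrt(1 + y'^2) = C.
Solving for y' and integrating gives
    (x − a)^2 + (y − b)^2 = λ^2,
a circular arc of radius λ. The constants a, b are determined by the endpoint conditions y(-1) = y(12) = 0, and λ is fixed implicitly by the length constraint
    ∫_{-1}^{12} sqrt(1 + y'^2) dx = L.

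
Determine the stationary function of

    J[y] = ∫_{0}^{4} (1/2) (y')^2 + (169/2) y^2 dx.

The Lagrangian is L = (1/2) (y')^2 + (169/2) y^2.
Compute ∂L/∂y = 169y, ∂L/∂y' = y'.
The Euler-Lagrange equation d/dx(∂L/∂y') − ∂L/∂y = 0 reduces to
    y'' − 169 y = 0.
Its general solution is
    y(x) = A e^(13x) + B e^(−13x),
with A, B fixed by the endpoint conditions.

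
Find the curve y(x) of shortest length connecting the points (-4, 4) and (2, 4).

Arc-length functional: J[y] = ∫ sqrt(1 + (y')^2) dx.
Lagrangian L = sqrt(1 + (y')^2) has no explicit y dependence, so ∂L/∂y = 0 and the Euler-Lagrange equation gives
    d/dx( y' / sqrt(1 + (y')^2) ) = 0  ⇒  y' / sqrt(1 + (y')^2) = const.
Hence y' is constant, so y(x) is affine.
Fitting the endpoints (-4, 4) and (2, 4):
    slope m = (4 − 4) / (2 − (-4)) = 0,
    intercept c = 4 − m·(-4) = 4.
Extremal: y(x) = 4.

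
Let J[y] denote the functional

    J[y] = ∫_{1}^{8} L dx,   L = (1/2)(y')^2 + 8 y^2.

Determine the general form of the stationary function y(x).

The Lagrangian is L = (1/2)(y')^2 + 8 y^2.
∂L/∂y = 16y.
∂L/∂y' = y'.
The Euler-Lagrange equation d/dx(∂L/∂y') − ∂L/∂y = 0 becomes:
    y'' - 16 y = 0
General solution: y(x) = A e^(4x) + B e^(-4x), where A and B are arbitrary constants fixed by the endpoint conditions.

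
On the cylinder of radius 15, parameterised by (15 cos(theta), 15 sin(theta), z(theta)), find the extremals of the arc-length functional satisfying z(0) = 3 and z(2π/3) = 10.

Parameterise the cylinder of radius R = 15 as
    r(θ) = (15 cos θ, 15 sin θ, z(θ)).
The arc-length element is
    ds = sqrt(225 + (dz/dθ)^2) dθ,
so the Lagrangian is L = sqrt(225 + z'^2).
L depends on z' only, not on z or θ, so ∂L/∂z = 0 and
    ∂L/∂z' = z' / sqrt(225 + z'^2).
The Euler-Lagrange equation gives
    d/dθ( z' / sqrt(225 + z'^2) ) = 0,
so z' is constant. Integrating once:
    z(θ) = a θ + b,
a helix on the cylinder (a straight line when the cylinder is unrolled). The constants a, b are determined by the endpoint conditions.
With endpoint conditions z(0) = 3 and z(2π/3) = 10: from z(0) = b we get b = 3, and a·2π/3 + 3 = 10 gives a = 21/(2π), so
    z(θ) = (21/(2π)) θ + 3.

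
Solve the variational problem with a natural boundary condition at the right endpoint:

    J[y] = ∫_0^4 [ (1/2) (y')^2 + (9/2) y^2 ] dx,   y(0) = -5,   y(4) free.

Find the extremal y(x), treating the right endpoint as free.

The Lagrangian L = (1/2) (y')^2 + (9/2) y^2 gives
    ∂L/∂y = 9 y,   ∂L/∂y' = y'.
Euler-Lagrange: y'' − 9 y = 0.
With k = 3, the general solution is
    y(x) = A cosh(3 x) + B sinh(3 x).
Fixed left endpoint y(0) = -5 ⇒ A = -5.
The right endpoint x = 4 is free, so the natural (transversality) condition is ∂L/∂y' |_{x=4} = 0, i.e. y'(4) = 0.
Compute y'(x) = A k sinh(k x) + B k cosh(k x), so
    y'(4) = A k sinh(k·4) + B k cosh(k·4) = 0
    ⇒ B = −A tanh(k·4) = 5 tanh(3·4).
Therefore the extremal is
    y(x) = −5 cosh(3 x) + 5 tanh(3·4) sinh(3 x).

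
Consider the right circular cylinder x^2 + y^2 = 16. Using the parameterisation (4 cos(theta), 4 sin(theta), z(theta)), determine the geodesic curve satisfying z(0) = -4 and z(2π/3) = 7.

Parameterise the cylinder of radius R = 4 as
    r(θ) = (4 cos θ, 4 sin θ, z(θ)).
The arc-length element is
    ds = sqrt(16 + (dz/dθ)^2) dθ,
so the Lagrangian is L = sqrt(16 + z'^2).
L depends on z' only, not on z or θ, so ∂L/∂z = 0 and
    ∂L/∂z' = z' / sqrt(16 + z'^2).
The Euler-Lagrange equation gives
    d/dθ( z' / sqrt(16 + z'^2) ) = 0,
so z' is constant. Integrating once:
    z(θ) = a θ + b,
a helix on the cylinder (a straight line when the cylinder is unrolled). The constants a, b are determined by the endpoint conditions.
With endpoint conditions z(0) = -4 and z(2π/3) = 7: from z(0) = b we get b = -4, and a·2π/3 + -4 = 7 gives a = 33/(2π), so
    z(θ) = (33/(2π)) θ − 4.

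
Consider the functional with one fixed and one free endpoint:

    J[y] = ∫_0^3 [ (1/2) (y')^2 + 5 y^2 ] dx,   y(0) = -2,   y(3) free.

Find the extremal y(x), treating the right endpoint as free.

The Lagrangian L = (1/2) (y')^2 + 5 y^2 gives
    ∂L/∂y = 10 y,   ∂L/∂y' = y'.
Euler-Lagrange: y'' − 10 y = 0.
With k = sqrt(10), the general solution is
    y(x) = A cosh(sqrt(10) x) + B sinh(sqrt(10) x).
Fixed left endpoint y(0) = -2 ⇒ A = -2.
The right endpoint x = 3 is free, so the natural (transversality) condition is ∂L/∂y' |_{x=3} = 0, i.e. y'(3) = 0.
Compute y'(x) = A k sinh(k x) + B k cosh(k x), so
    y'(3) = A k sinh(k·3) + B k cosh(k·3) = 0
    ⇒ B = −A tanh(k·3) = 2 tanh(sqrt(10)·3).
Therefore the extremal is
    y(x) = −2 cosh(sqrt(10) x) + 2 tanh(sqrt(10)·3) sinh(sqrt(10) x).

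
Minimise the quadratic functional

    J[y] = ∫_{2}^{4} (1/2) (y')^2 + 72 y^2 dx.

The Lagrangian is L = (1/2) (y')^2 + 72 y^2.
Compute ∂L/∂y = 144y, ∂L/∂y' = y'.
The Euler-Lagrange equation d/dx(∂L/∂y') − ∂L/∂y = 0 reduces to
    y'' − 144 y = 0.
Its general solution is
    y(x) = A e^(12x) + B e^(−12x),
with A, B fixed by the endpoint conditions.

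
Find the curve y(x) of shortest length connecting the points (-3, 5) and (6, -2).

Arc-length functional: J[y] = ∫ sqrt(1 + (y')^2) dx.
Lagrangian L = sqrt(1 + (y')^2) has no explicit y dependence, so ∂L/∂y = 0 and the Euler-Lagrange equation gives
    d/dx( y' / sqrt(1 + (y')^2) ) = 0  ⇒  y' / sqrt(1 + (y')^2) = const.
Hence y' is constant, so y(x) is affine.
Fitting the endpoints (-3, 5) and (6, -2):
    slope m = ((-2) − 5) / (6 − (-3)) = -7/9,
    intercept c = 5 − m·(-3) = 8/3.
Extremal: y(x) = (-7/9) x + 8/3.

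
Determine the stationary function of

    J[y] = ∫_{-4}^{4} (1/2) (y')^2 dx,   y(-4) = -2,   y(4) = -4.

The Lagrangian is L = (1/2) (y')^2.
Compute ∂L/∂y = 0, ∂L/∂y' = y'.
The Euler-Lagrange equation d/dx(∂L/∂y') − ∂L/∂y = 0 reduces to
    y'' = 0.
Its general solution is
    y(x) = A x + B,
with A, B fixed by the endpoint conditions.
Applying the endpoint conditions y(-4) = -2 and y(4) = -4: solve A·-4 + B = -2 and A·4 + B = -4. Subtracting gives A(4 − -4) = -4 − -2, so A = -1/4, and B = -2 − A·-4 = -3. Therefore
    y(x) = (-1/4) x - 3.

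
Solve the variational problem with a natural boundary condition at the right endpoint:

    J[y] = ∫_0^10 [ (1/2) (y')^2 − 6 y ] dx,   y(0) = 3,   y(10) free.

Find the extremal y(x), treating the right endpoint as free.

The Lagrangian L = (1/2) (y')^2 − 6 y gives
    ∂L/∂y = −6,   ∂L/∂y' = y'.
Euler-Lagrange: d/dx(y') − (−6) = 0, i.e. y'' + 6 = 0, so
    y(x) = −(6/2) x^2 + C1 x + C2.
Fixed left endpoint y(0) = 3 ⇒ C2 = 3.
The right endpoint x = 10 is free, so the natural (transversality) condition is ∂L/∂y' |_{x=10} = 0, i.e. y'(10) = 0.
Compute y'(x) = −6 x + C1, so y'(10) = −60 + C1 = 0 ⇒ C1 = 60.
Therefore the extremal is
    y(x) = −3 x^2 + 60 x + 3.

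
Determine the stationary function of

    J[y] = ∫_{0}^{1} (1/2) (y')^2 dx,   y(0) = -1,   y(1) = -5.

The Lagrangian is L = (1/2) (y')^2.
Compute ∂L/∂y = 0, ∂L/∂y' = y'.
The Euler-Lagrange equation d/dx(∂L/∂y') − ∂L/∂y = 0 reduces to
    y'' = 0.
Its general solution is
    y(x) = A x + B,
with A, B fixed by the endpoint conditions.
Applying the endpoint conditions y(0) = -1 and y(1) = -5: solve A·0 + B = -1 and A·1 + B = -5. Subtracting gives A(1 − 0) = -5 − -1, so A = -4, and B = -1 − A·0 = -1. Therefore
    y(x) = -4 x - 1.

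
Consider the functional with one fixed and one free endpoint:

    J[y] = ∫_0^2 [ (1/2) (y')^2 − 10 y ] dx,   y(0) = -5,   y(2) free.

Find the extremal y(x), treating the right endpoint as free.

The Lagrangian L = (1/2) (y')^2 − 10 y gives
    ∂L/∂y = −10,   ∂L/∂y' = y'.
Euler-Lagrange: d/dx(y') − (−10) = 0, i.e. y'' + 10 = 0, so
    y(x) = −(10/2) x^2 + C1 x + C2.
Fixed left endpoint y(0) = -5 ⇒ C2 = -5.
The right endpoint x = 2 is free, so the natural (transversality) condition is ∂L/∂y' |_{x=2} = 0, i.e. y'(2) = 0.
Compute y'(x) = −10 x + C1, so y'(2) = −20 + C1 = 0 ⇒ C1 = 20.
Therefore the extremal is
    y(x) = −5 x^2 + 20 x − 5.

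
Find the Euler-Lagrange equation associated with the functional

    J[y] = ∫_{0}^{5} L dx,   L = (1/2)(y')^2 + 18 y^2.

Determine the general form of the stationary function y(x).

The Lagrangian is L = (1/2)(y')^2 + 18 y^2.
∂L/∂y = 36y.
∂L/∂y' = y'.
The Euler-Lagrange equation d/dx(∂L/∂y') − ∂L/∂y = 0 becomes:
    y'' - 36 y = 0
General solution: y(x) = A e^(6x) + B e^(-6x), where A and B are arbitrary constants fixed by the endpoint conditions.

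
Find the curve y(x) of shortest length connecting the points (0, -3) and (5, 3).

Arc-length functional: J[y] = ∫ sqrt(1 + (y')^2) dx.
Lagrangian L = sqrt(1 + (y')^2) has no explicit y dependence, so ∂L/∂y = 0 and the Euler-Lagrange equation gives
    d/dx( y' / sqrt(1 + (y')^2) ) = 0  ⇒  y' / sqrt(1 + (y')^2) = const.
Hence y' is constant, so y(x) is affine.
Fitting the endpoints (0, -3) and (5, 3):
    slope m = (3 − (-3)) / (5 − 0) = 6/5,
    intercept c = (-3) − m·0 = -3.
Extremal: y(x) = (6/5) x - 3.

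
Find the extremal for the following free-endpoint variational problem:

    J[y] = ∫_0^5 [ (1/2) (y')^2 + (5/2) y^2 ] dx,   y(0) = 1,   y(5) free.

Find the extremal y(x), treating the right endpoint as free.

The Lagrangian L = (1/2) (y')^2 + (5/2) y^2 gives
    ∂L/∂y = 5 y,   ∂L/∂y' = y'.
Euler-Lagrange: y'' − 5 y = 0.
With k = sqrt(5), the general solution is
    y(x) = A cosh(sqrt(5) x) + B sinh(sqrt(5) x).
Fixed left endpoint y(0) = 1 ⇒ A = 1.
The right endpoint x = 5 is free, so the natural (transversality) condition is ∂L/∂y' |_{x=5} = 0, i.e. y'(5) = 0.
Compute y'(x) = A k sinh(k x) + B k cosh(k x), so
    y'(5) = A k sinh(k·5) + B k cosh(k·5) = 0
    ⇒ B = −A tanh(k·5) = − tanh(sqrt(5)·5).
Therefore the extremal is
    y(x) = cosh(sqrt(5) x) − tanh(sqrt(5)·5) sinh(sqrt(5) x).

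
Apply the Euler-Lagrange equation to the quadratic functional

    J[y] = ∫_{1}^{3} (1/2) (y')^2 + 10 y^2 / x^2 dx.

The Lagrangian is L = (1/2) (y')^2 + 10 y^2 / x^2.
Compute ∂L/∂y = 20y/x^2, ∂L/∂y' = y'.
The Euler-Lagrange equation d/dx(∂L/∂y') − ∂L/∂y = 0 reduces to
    y'' − 20/x^2 · y = 0  (x > 0).
Its general solution is
    y(x) = A x^5 + B x^(-4),
with A, B fixed by the endpoint conditions.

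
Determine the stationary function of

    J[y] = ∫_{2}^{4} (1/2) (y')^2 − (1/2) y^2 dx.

The Lagrangian is L = (1/2) (y')^2 − (1/2) y^2.
Compute ∂L/∂y = -y, ∂L/∂y' = y'.
The Euler-Lagrange equation d/dx(∂L/∂y') − ∂L/∂y = 0 reduces to
    y'' + y = 0.
Its general solution is
    y(x) = A sin(x) + B cos(x),
with A, B fixed by the endpoint conditions.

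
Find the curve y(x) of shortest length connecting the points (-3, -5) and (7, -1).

Arc-length functional: J[y] = ∫ sqrt(1 + (y')^2) dx.
Lagrangian L = sqrt(1 + (y')^2) has no explicit y dependence, so ∂L/∂y = 0 and the Euler-Lagrange equation gives
    d/dx( y' / sqrt(1 + (y')^2) ) = 0  ⇒  y' / sqrt(1 + (y')^2) = const.
Hence y' is constant, so y(x) is affine.
Fitting the endpoints (-3, -5) and (7, -1):
    slope m = ((-1) − (-5)) / (7 − (-3)) = 2/5,
    intercept c = (-5) − m·(-3) = -19/5.
Extremal: y(x) = (2/5) x - 19/5.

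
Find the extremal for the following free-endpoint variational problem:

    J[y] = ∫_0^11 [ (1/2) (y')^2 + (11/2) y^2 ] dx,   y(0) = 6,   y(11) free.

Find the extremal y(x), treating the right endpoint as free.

The Lagrangian L = (1/2) (y')^2 + (11/2) y^2 gives
    ∂L/∂y = 11 y,   ∂L/∂y' = y'.
Euler-Lagrange: y'' − 11 y = 0.
With k = sqrt(11), the general solution is
    y(x) = A cosh(sqrt(11) x) + B sinh(sqrt(11) x).
Fixed left endpoint y(0) = 6 ⇒ A = 6.
The right endpoint x = 11 is free, so the natural (transversality) condition is ∂L/∂y' |_{x=11} = 0, i.e. y'(11) = 0.
Compute y'(x) = A k sinh(k x) + B k cosh(k x), so
    y'(11) = A k sinh(k·11) + B k cosh(k·11) = 0
    ⇒ B = −A tanh(k·11) = − 6 tanh(sqrt(11)·11).
Therefore the extremal is
    y(x) = 6 cosh(sqrt(11) x) − 6 tanh(sqrt(11)·11) sinh(sqrt(11) x).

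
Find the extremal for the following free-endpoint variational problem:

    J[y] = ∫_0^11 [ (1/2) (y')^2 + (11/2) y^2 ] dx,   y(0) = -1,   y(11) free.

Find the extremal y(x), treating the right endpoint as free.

The Lagrangian L = (1/2) (y')^2 + (11/2) y^2 gives
    ∂L/∂y = 11 y,   ∂L/∂y' = y'.
Euler-Lagrange: y'' − 11 y = 0.
With k = sqrt(11), the general solution is
    y(x) = A cosh(sqrt(11) x) + B sinh(sqrt(11) x).
Fixed left endpoint y(0) = -1 ⇒ A = -1.
The right endpoint x = 11 is free, so the natural (transversality) condition is ∂L/∂y' |_{x=11} = 0, i.e. y'(11) = 0.
Compute y'(x) = A k sinh(k x) + B k cosh(k x), so
    y'(11) = A k sinh(k·11) + B k cosh(k·11) = 0
    ⇒ B = −A tanh(k·11) = tanh(sqrt(11)·11).
Therefore the extremal is
    y(x) = −cosh(sqrt(11) x) + tanh(sqrt(11)·11) sinh(sqrt(11) x).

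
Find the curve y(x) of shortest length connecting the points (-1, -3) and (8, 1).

Arc-length functional: J[y] = ∫ sqrt(1 + (y')^2) dx.
Lagrangian L = sqrt(1 + (y')^2) has no explicit y dependence, so ∂L/∂y = 0 and the Euler-Lagrange equation gives
    d/dx( y' / sqrt(1 + (y')^2) ) = 0  ⇒  y' / sqrt(1 + (y')^2) = const.
Hence y' is constant, so y(x) is affine.
Fitting the endpoints (-1, -3) and (8, 1):
    slope m = (1 − (-3)) / (8 − (-1)) = 4/9,
    intercept c = (-3) − m·(-1) = -23/9.
Extremal: y(x) = (4/9) x - 23/9.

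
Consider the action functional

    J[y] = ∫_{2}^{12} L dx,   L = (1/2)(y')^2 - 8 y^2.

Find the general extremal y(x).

The Lagrangian is L = (1/2)(y')^2 - 8 y^2.
∂L/∂y = -16y.
∂L/∂y' = y'.
The Euler-Lagrange equation d/dx(∂L/∂y') − ∂L/∂y = 0 becomes:
    y'' + 16 y = 0
General solution: y(x) = A sin(4x) + B cos(4x), where A and B are arbitrary constants fixed by the endpoint conditions.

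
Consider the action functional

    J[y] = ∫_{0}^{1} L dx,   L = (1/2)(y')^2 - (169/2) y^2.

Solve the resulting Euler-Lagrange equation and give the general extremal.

The Lagrangian is L = (1/2)(y')^2 - (169/2) y^2.
∂L/∂y = -169y.
∂L/∂y' = y'.
The Euler-Lagrange equation d/dx(∂L/∂y') − ∂L/∂y = 0 becomes:
    y'' + 169 y = 0
General solution: y(x) = A sin(13x) + B cos(13x), where A and B are arbitrary constants fixed by the endpoint conditions.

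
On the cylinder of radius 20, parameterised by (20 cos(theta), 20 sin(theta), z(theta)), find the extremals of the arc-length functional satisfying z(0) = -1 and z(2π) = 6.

Parameterise the cylinder of radius R = 20 as
    r(θ) = (20 cos θ, 20 sin θ, z(θ)).
The arc-length element is
    ds = sqrt(400 + (dz/dθ)^2) dθ,
so the Lagrangian is L = sqrt(400 + z'^2).
L depends on z' only, not on z or θ, so ∂L/∂z = 0 and
    ∂L/∂z' = z' / sqrt(400 + z'^2).
The Euler-Lagrange equation gives
    d/dθ( z' / sqrt(400 + z'^2) ) = 0,
so z' is constant. Integrating once:
    z(θ) = a θ + b,
a helix on the cylinder (a straight line when the cylinder is unrolled). The constants a, b are determined by the endpoint conditions.
With endpoint conditions z(0) = -1 and z(2π) = 6: from z(0) = b we get b = -1, and a·2π + -1 = 6 gives a = 7/(2π), so
    z(θ) = (7/(2π)) θ − 1.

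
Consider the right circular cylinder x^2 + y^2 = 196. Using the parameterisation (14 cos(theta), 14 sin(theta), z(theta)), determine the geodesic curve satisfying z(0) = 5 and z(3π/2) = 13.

Parameterise the cylinder of radius R = 14 as
    r(θ) = (14 cos θ, 14 sin θ, z(θ)).
The arc-length element is
    ds = sqrt(196 + (dz/dθ)^2) dθ,
so the Lagrangian is L = sqrt(196 + z'^2).
L depends on z' only, not on z or θ, so ∂L/∂z = 0 and
    ∂L/∂z' = z' / sqrt(196 + z'^2).
The Euler-Lagrange equation gives
    d/dθ( z' / sqrt(196 + z'^2) ) = 0,
so z' is constant. Integrating once:
    z(θ) = a θ + b,
a helix on the cylinder (a straight line when the cylinder is unrolled). The constants a, b are determined by the endpoint conditions.
With endpoint conditions z(0) = 5 and z(3π/2) = 13: from z(0) = b we get b = 5, and a·3π/2 + 5 = 13 gives a = 16/(3π), so
    z(θ) = (16/(3π)) θ + 5.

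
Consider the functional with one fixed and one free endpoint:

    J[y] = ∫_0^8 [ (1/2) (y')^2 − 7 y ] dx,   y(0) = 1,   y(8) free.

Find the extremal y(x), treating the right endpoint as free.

The Lagrangian L = (1/2) (y')^2 − 7 y gives
    ∂L/∂y = −7,   ∂L/∂y' = y'.
Euler-Lagrange: d/dx(y') − (−7) = 0, i.e. y'' + 7 = 0, so
    y(x) = −(7/2) x^2 + C1 x + C2.
Fixed left endpoint y(0) = 1 ⇒ C2 = 1.
The right endpoint x = 8 is free, so the natural (transversality) condition is ∂L/∂y' |_{x=8} = 0, i.e. y'(8) = 0.
Compute y'(x) = −7 x + C1, so y'(8) = −56 + C1 = 0 ⇒ C1 = 56.
Therefore the extremal is
    y(x) = −(7/2) x^2 + 56 x + 1.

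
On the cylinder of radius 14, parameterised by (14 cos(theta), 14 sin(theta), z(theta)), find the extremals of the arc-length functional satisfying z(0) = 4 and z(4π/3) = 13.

Parameterise the cylinder of radius R = 14 as
    r(θ) = (14 cos θ, 14 sin θ, z(θ)).
The arc-length element is
    ds = sqrt(196 + (dz/dθ)^2) dθ,
so the Lagrangian is L = sqrt(196 + z'^2).
L depends on z' only, not on z or θ, so ∂L/∂z = 0 and
    ∂L/∂z' = z' / sqrt(196 + z'^2).
The Euler-Lagrange equation gives
    d/dθ( z' / sqrt(196 + z'^2) ) = 0,
so z' is constant. Integrating once:
    z(θ) = a θ + b,
a helix on the cylinder (a straight line when the cylinder is unrolled). The constants a, b are determined by the endpoint conditions.
With endpoint conditions z(0) = 4 and z(4π/3) = 13: from z(0) = b we get b = 4, and a·4π/3 + 4 = 13 gives a = 27/(4π), so
    z(θ) = (27/(4π)) θ + 4.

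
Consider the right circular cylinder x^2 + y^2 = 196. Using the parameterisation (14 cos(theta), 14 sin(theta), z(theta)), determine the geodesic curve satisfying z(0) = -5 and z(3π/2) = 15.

Parameterise the cylinder of radius R = 14 as
    r(θ) = (14 cos θ, 14 sin θ, z(θ)).
The arc-length element is
    ds = sqrt(196 + (dz/dθ)^2) dθ,
so the Lagrangian is L = sqrt(196 + z'^2).
L depends on z' only, not on z or θ, so ∂L/∂z = 0 and
    ∂L/∂z' = z' / sqrt(196 + z'^2).
The Euler-Lagrange equation gives
    d/dθ( z' / sqrt(196 + z'^2) ) = 0,
so z' is constant. Integrating once:
    z(θ) = a θ + b,
a helix on the cylinder (a straight line when the cylinder is unrolled). The constants a, b are determined by the endpoint conditions.
With endpoint conditions z(0) = -5 and z(3π/2) = 15: from z(0) = b we get b = -5, and a·3π/2 + -5 = 15 gives a = 40/(3π), so
    z(θ) = (40/(3π)) θ − 5.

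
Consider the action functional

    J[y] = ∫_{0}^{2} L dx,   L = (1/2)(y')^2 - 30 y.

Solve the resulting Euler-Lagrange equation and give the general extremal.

The Lagrangian is L = (1/2)(y')^2 - 30 y.
∂L/∂y = -30.
∂L/∂y' = y'.
The Euler-Lagrange equation d/dx(∂L/∂y') − ∂L/∂y = 0 becomes:
    y'' + 30 = 0
General solution: y(x) = -15 x^2 + A x + B, where A and B are arbitrary constants fixed by the endpoint conditions.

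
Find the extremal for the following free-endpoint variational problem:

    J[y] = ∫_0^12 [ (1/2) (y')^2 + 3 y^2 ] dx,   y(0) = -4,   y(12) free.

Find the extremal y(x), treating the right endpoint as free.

The Lagrangian L = (1/2) (y')^2 + 3 y^2 gives
    ∂L/∂y = 6 y,   ∂L/∂y' = y'.
Euler-Lagrange: y'' − 6 y = 0.
With k = sqrt(6), the general solution is
    y(x) = A cosh(sqrt(6) x) + B sinh(sqrt(6) x).
Fixed left endpoint y(0) = -4 ⇒ A = -4.
The right endpoint x = 12 is free, so the natural (transversality) condition is ∂L/∂y' |_{x=12} = 0, i.e. y'(12) = 0.
Compute y'(x) = A k sinh(k x) + B k cosh(k x), so
    y'(12) = A k sinh(k·12) + B k cosh(k·12) = 0
    ⇒ B = −A tanh(k·12) = 4 tanh(sqrt(6)·12).
Therefore the extremal is
    y(x) = −4 cosh(sqrt(6) x) + 4 tanh(sqrt(6)·12) sinh(sqrt(6) x).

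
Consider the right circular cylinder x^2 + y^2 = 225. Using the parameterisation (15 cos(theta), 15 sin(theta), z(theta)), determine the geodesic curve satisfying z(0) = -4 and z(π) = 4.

Parameterise the cylinder of radius R = 15 as
    r(θ) = (15 cos θ, 15 sin θ, z(θ)).
The arc-length element is
    ds = sqrt(225 + (dz/dθ)^2) dθ,
so the Lagrangian is L = sqrt(225 + z'^2).
L depends on z' only, not on z or θ, so ∂L/∂z = 0 and
    ∂L/∂z' = z' / sqrt(225 + z'^2).
The Euler-Lagrange equation gives
    d/dθ( z' / sqrt(225 + z'^2) ) = 0,
so z' is constant. Integrating once:
    z(θ) = a θ + b,
a helix on the cylinder (a straight line when the cylinder is unrolled). The constants a, b are determined by the endpoint conditions.
With endpoint conditions z(0) = -4 and z(π) = 4: from z(0) = b we get b = -4, and a·π + -4 = 4 gives a = 8/π, so
    z(θ) = (8/π) θ − 4.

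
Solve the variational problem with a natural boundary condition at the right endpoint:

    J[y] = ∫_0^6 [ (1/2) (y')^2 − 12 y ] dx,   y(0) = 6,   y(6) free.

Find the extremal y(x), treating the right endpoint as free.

The Lagrangian L = (1/2) (y')^2 − 12 y gives
    ∂L/∂y = −12,   ∂L/∂y' = y'.
Euler-Lagrange: d/dx(y') − (−12) = 0, i.e. y'' + 12 = 0, so
    y(x) = −(12/2) x^2 + C1 x + C2.
Fixed left endpoint y(0) = 6 ⇒ C2 = 6.
The right endpoint x = 6 is free, so the natural (transversality) condition is ∂L/∂y' |_{x=6} = 0, i.e. y'(6) = 0.
Compute y'(x) = −12 x + C1, so y'(6) = −72 + C1 = 0 ⇒ C1 = 72.
Therefore the extremal is
    y(x) = −6 x^2 + 72 x + 6.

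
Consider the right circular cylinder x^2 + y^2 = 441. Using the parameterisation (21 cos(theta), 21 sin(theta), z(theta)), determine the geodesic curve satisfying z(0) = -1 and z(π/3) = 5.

Parameterise the cylinder of radius R = 21 as
    r(θ) = (21 cos θ, 21 sin θ, z(θ)).
The arc-length element is
    ds = sqrt(441 + (dz/dθ)^2) dθ,
so the Lagrangian is L = sqrt(441 + z'^2).
L depends on z' only, not on z or θ, so ∂L/∂z = 0 and
    ∂L/∂z' = z' / sqrt(441 + z'^2).
The Euler-Lagrange equation gives
    d/dθ( z' / sqrt(441 + z'^2) ) = 0,
so z' is constant. Integrating once:
    z(θ) = a θ + b,
a helix on the cylinder (a straight line when the cylinder is unrolled). The constants a, b are determined by the endpoint conditions.
With endpoint conditions z(0) = -1 and z(π/3) = 5: from z(0) = b we get b = -1, and a·π/3 + -1 = 5 gives a = 18/π, so
    z(θ) = (18/π) θ − 1.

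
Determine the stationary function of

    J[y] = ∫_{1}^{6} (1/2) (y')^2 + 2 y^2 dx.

The Lagrangian is L = (1/2) (y')^2 + 2 y^2.
Compute ∂L/∂y = 4y, ∂L/∂y' = y'.
The Euler-Lagrange equation d/dx(∂L/∂y') − ∂L/∂y = 0 reduces to
    y'' − 4 y = 0.
Its general solution is
    y(x) = A e^(2x) + B e^(−2x),
with A, B fixed by the endpoint conditions.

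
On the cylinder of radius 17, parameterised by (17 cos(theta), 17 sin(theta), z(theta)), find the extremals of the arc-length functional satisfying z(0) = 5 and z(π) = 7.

Parameterise the cylinder of radius R = 17 as
    r(θ) = (17 cos θ, 17 sin θ, z(θ)).
The arc-length element is
    ds = sqrt(289 + (dz/dθ)^2) dθ,
so the Lagrangian is L = sqrt(289 + z'^2).
L depends on z' only, not on z or θ, so ∂L/∂z = 0 and
    ∂L/∂z' = z' / sqrt(289 + z'^2).
The Euler-Lagrange equation gives
    d/dθ( z' / sqrt(289 + z'^2) ) = 0,
so z' is constant. Integrating once:
    z(θ) = a θ + b,
a helix on the cylinder (a straight line when the cylinder is unrolled). The constants a, b are determined by the endpoint conditions.
With endpoint conditions z(0) = 5 and z(π) = 7: from z(0) = b we get b = 5, and a·π + 5 = 7 gives a = 2/π, so
    z(θ) = (2/π) θ + 5.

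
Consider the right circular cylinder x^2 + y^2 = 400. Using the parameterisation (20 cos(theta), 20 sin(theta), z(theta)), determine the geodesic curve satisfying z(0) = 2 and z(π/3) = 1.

Parameterise the cylinder of radius R = 20 as
    r(θ) = (20 cos θ, 20 sin θ, z(θ)).
The arc-length element is
    ds = sqrt(400 + (dz/dθ)^2) dθ,
so the Lagrangian is L = sqrt(400 + z'^2).
L depends on z' only, not on z or θ, so ∂L/∂z = 0 and
    ∂L/∂z' = z' / sqrt(400 + z'^2).
The Euler-Lagrange equation gives
    d/dθ( z' / sqrt(400 + z'^2) ) = 0,
so z' is constant. Integrating once:
    z(θ) = a θ + b,
a helix on the cylinder (a straight line when the cylinder is unrolled). The constants a, b are determined by the endpoint conditions.
With endpoint conditions z(0) = 2 and z(π/3) = 1: from z(0) = b we get b = 2, and a·π/3 + 2 = 1 gives a = -3/π, so
    z(θ) = (-3/π) θ + 2.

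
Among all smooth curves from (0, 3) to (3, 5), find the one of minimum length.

Arc-length functional: J[y] = ∫ sqrt(1 + (y')^2) dx.
Lagrangian L = sqrt(1 + (y')^2) has no explicit y dependence, so ∂L/∂y = 0 and the Euler-Lagrange equation gives
    d/dx( y' / sqrt(1 + (y')^2) ) = 0  ⇒  y' / sqrt(1 + (y')^2) = const.
Hence y' is constant, so y(x) is affine.
Fitting the endpoints (0, 3) and (3, 5):
    slope m = (5 − 3) / (3 − 0) = 2/3,
    intercept c = 3 − m·0 = 3.
Extremal: y(x) = (2/3) x + 3.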